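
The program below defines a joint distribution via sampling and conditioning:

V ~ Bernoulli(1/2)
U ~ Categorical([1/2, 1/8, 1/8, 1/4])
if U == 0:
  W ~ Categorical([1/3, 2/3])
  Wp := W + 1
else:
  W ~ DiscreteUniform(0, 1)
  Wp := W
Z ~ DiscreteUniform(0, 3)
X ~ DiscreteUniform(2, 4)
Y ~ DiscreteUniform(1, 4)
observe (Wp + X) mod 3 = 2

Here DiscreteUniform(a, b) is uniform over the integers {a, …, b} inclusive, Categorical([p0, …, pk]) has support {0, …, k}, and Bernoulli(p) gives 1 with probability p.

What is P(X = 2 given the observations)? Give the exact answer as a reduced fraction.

P(X = 2 | obs) = 1/4

Enumerate traces; 256 have nonzero weight after conditioning:
  (V=0, U=0, W=0, Z=0, X=4, Y=1) weight 1/576
  (V=0, U=0, W=0, Z=0, X=4, Y=2) weight 1/576
  (V=0, U=0, W=0, Z=0, X=4, Y=3) weight 1/576
  (V=0, U=0, W=0, Z=0, X=4, Y=4) weight 1/576
  (V=0, U=0, W=0, Z=1, X=4, Y=1) weight 1/576
  (V=0, U=0, W=0, Z=1, X=4, Y=2) weight 1/576
  (V=0, U=0, W=0, Z=1, X=4, Y=3) weight 1/576
  (V=0, U=0, W=0, Z=1, X=4, Y=4) weight 1/576
  (V=0, U=0, W=1, Z=0, X=3, Y=1) weight 1/288
  (V=0, U=1, W=0, Z=0, X=2, Y=1) weight 1/1536
  … 246 more
Group by X:
  weight(X=2) = 1/12
  weight(X=3) = 1/9
  weight(X=4) = 5/36
Total weight = 1/12 + 1/9 + 5/36 = 1/3
P(X=2 | obs) = 1/12 / 1/3 = 1/4
P(X=3 | obs) = 1/9 / 1/3 = 1/3
P(X=4 | obs) = 5/36 / 1/3 = 5/12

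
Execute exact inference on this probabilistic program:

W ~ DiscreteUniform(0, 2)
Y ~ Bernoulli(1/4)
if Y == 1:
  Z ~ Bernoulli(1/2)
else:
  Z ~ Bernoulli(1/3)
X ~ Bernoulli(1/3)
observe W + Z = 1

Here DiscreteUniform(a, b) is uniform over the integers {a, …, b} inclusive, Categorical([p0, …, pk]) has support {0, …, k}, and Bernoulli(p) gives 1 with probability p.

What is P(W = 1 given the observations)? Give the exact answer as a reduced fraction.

P(W = 1 | obs) = 5/8

Enumerate traces; 8 have nonzero weight after conditioning:
  (W=0, Y=0, Z=1, X=0) weight 1/18
  (W=0, Y=0, Z=1, X=1) weight 1/36
  (W=0, Y=1, Z=1, X=0) weight 1/36
  (W=0, Y=1, Z=1, X=1) weight 1/72
  (W=1, Y=0, Z=0, X=0) weight 1/9
  (W=1, Y=0, Z=0, X=1) weight 1/18
  (W=1, Y=1, Z=0, X=0) weight 1/36
  (W=1, Y=1, Z=0, X=1) weight 1/72
Group by W:
  weight(W=0) = 1/8
  weight(W=1) = 5/24
Total weight = 1/8 + 5/24 = 1/3
P(W=0 | obs) = 1/8 / 1/3 = 3/8
P(W=1 | obs) = 5/24 / 1/3 = 5/8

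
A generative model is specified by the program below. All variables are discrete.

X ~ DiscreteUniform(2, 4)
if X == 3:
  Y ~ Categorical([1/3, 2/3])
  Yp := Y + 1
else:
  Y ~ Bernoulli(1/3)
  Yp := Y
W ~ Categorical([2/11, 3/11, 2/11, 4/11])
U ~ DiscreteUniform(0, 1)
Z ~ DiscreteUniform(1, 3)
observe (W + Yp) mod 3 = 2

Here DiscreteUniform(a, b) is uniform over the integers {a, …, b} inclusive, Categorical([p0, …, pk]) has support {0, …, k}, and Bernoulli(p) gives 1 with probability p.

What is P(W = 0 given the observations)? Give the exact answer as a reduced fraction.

Enumerate traces; 42 have nonzero weight after conditioning:
  (X=2, Y=0, W=2, U=0, Z=1) weight 2/297
  (X=2, Y=0, W=2, U=0, Z=2) weight 2/297
  (X=2, Y=0, W=2, U=0, Z=3) weight 2/297
  (X=2, Y=0, W=2, U=1, Z=1) weight 2/297
  (X=2, Y=0, W=2, U=1, Z=2) weight 2/297
  (X=2, Y=0, W=2, U=1, Z=3) weight 2/297
  (X=2, Y=1, W=1, U=0, Z=1) weight 1/198
  (X=2, Y=1, W=1, U=0, Z=2) weight 1/198
  (X=3, Y=1, W=0, U=0, Z=1) weight 2/297
  (X=3, Y=1, W=3, U=0, Z=1) weight 4/297
  … 32 more
Group by W:
  weight(W=0) = 4/99
  weight(W=1) = 1/11
  weight(W=2) = 8/99
  weight(W=3) = 8/99
Total weight = 4/99 + 1/11 + 8/99 + 8/99 = 29/99
P(W=0 | obs) = 4/99 / 29/99 = 4/29
P(W=1 | obs) = 1/11 / 29/99 = 9/29
P(W=2 | obs) = 8/99 / 29/99 = 8/29
P(W=3 | obs) = 8/99 / 29/99 = 8/29

P(W = 0 | obs) = 4/29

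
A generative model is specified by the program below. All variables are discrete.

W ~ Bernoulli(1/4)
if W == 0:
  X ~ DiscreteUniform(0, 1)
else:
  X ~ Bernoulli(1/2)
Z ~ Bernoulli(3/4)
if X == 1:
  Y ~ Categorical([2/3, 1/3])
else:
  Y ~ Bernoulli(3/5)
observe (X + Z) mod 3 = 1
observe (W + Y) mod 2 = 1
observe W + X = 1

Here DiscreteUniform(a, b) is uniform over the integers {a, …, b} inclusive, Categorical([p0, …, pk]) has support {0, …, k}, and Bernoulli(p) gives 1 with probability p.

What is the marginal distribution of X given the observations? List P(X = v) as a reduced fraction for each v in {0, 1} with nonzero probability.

P(X=0) = 6/11, P(X=1) = 5/11

Enumerate traces; 2 have nonzero weight after conditioning:
  (W=0, X=1, Z=0, Y=1) weight 1/32
  (W=1, X=0, Z=1, Y=0) weight 3/80
Group by X:
  weight(X=0) = 3/80
  weight(X=1) = 1/32
Total weight = 3/80 + 1/32 = 11/160
P(X=0 | obs) = 3/80 / 11/160 = 6/11
P(X=1 | obs) = 1/32 / 11/160 = 5/11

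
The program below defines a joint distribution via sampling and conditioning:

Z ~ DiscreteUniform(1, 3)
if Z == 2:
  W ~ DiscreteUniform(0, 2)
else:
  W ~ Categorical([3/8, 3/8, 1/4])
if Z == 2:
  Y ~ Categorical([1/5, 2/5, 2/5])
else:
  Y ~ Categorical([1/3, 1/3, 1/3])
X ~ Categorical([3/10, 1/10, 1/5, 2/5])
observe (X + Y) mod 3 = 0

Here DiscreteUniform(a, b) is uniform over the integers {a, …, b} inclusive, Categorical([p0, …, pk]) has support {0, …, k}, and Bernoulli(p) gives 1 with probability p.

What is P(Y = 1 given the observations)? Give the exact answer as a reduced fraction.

Enumerate traces; 36 have nonzero weight after conditioning:
  (Z=1, W=0, Y=0, X=0) weight 1/80
  (Z=1, W=0, Y=0, X=3) weight 1/60
  (Z=1, W=0, Y=1, X=2) weight 1/120
  (Z=1, W=0, Y=2, X=1) weight 1/240
  (Z=1, W=1, Y=0, X=0) weight 1/80
  (Z=1, W=1, Y=0, X=3) weight 1/60
  (Z=1, W=1, Y=1, X=2) weight 1/120
  (Z=1, W=1, Y=2, X=1) weight 1/240
  … 28 more
Group by Y:
  weight(Y=0) = 91/450
  weight(Y=1) = 16/225
  weight(Y=2) = 8/225
Total weight = 91/450 + 16/225 + 8/225 = 139/450
P(Y=0 | obs) = 91/450 / 139/450 = 91/139
P(Y=1 | obs) = 16/225 / 139/450 = 32/139
P(Y=2 | obs) = 8/225 / 139/450 = 16/139

P(Y = 1 | obs) = 32/139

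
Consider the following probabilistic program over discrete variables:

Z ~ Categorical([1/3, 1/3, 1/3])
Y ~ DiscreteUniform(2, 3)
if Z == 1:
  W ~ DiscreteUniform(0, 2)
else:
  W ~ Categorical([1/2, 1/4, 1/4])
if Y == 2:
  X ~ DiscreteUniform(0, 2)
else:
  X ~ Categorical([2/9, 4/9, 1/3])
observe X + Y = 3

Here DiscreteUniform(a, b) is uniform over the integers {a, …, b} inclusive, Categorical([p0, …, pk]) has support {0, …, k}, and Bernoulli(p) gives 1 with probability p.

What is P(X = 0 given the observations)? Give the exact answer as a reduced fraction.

Enumerate traces; 18 have nonzero weight after conditioning:
  (Z=0, Y=2, W=0, X=1) weight 1/36
  (Z=0, Y=2, W=1, X=1) weight 1/72
  (Z=0, Y=2, W=2, X=1) weight 1/72
  (Z=0, Y=3, W=0, X=0) weight 1/54
  (Z=0, Y=3, W=1, X=0) weight 1/108
  (Z=0, Y=3, W=2, X=0) weight 1/108
  (Z=1, Y=2, W=0, X=1) weight 1/54
  (Z=1, Y=2, W=1, X=1) weight 1/54
  … 10 more
Group by X:
  weight(X=0) = 1/9
  weight(X=1) = 1/6
Total weight = 1/9 + 1/6 = 5/18
P(X=0 | obs) = 1/9 / 5/18 = 2/5
P(X=1 | obs) = 1/6 / 5/18 = 3/5

P(X = 0 | obs) = 2/5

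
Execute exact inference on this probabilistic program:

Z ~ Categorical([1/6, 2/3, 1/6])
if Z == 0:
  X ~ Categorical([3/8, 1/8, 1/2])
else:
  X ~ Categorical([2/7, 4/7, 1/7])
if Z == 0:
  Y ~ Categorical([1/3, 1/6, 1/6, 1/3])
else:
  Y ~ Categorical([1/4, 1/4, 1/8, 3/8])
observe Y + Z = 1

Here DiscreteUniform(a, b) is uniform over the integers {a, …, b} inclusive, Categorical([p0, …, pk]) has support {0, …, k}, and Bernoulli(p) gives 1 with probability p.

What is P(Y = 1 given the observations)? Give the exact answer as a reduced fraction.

P(Y = 1 | obs) = 1/7

Enumerate traces; 6 have nonzero weight after conditioning:
  (Z=0, X=0, Y=1) weight 1/96
  (Z=0, X=1, Y=1) weight 1/288
  (Z=0, X=2, Y=1) weight 1/72
  (Z=1, X=0, Y=0) weight 1/21
  (Z=1, X=1, Y=0) weight 2/21
  (Z=1, X=2, Y=0) weight 1/42
Group by Y:
  weight(Y=0) = 1/6
  weight(Y=1) = 1/36
Total weight = 1/6 + 1/36 = 7/36
P(Y=0 | obs) = 1/6 / 7/36 = 6/7
P(Y=1 | obs) = 1/36 / 7/36 = 1/7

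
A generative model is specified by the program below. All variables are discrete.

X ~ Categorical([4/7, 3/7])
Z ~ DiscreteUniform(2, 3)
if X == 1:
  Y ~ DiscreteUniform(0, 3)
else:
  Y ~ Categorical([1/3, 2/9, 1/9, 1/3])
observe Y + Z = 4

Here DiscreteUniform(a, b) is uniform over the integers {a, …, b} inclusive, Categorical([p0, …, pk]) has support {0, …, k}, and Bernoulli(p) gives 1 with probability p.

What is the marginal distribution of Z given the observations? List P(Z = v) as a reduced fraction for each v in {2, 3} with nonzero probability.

Enumerate traces; 4 have nonzero weight after conditioning:
  (X=0, Z=2, Y=2) weight 2/63
  (X=0, Z=3, Y=1) weight 4/63
  (X=1, Z=2, Y=2) weight 3/56
  (X=1, Z=3, Y=1) weight 3/56
Group by Z:
  weight(Z=2) = 43/504
  weight(Z=3) = 59/504
Total weight = 43/504 + 59/504 = 17/84
P(Z=2 | obs) = 43/504 / 17/84 = 43/102
P(Z=3 | obs) = 59/504 / 17/84 = 59/102

P(Z=2) = 43/102, P(Z=3) = 59/102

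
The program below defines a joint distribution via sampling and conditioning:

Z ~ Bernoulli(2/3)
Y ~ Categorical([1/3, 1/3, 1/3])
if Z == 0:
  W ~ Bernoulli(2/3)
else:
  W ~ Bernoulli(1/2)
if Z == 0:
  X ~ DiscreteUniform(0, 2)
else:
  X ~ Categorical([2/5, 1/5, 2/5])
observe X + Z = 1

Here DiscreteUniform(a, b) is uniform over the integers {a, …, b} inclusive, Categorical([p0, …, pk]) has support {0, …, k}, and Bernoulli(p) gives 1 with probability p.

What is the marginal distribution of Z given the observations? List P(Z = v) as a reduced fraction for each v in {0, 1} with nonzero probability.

Enumerate traces; 12 have nonzero weight after conditioning:
  (Z=0, Y=0, W=0, X=1) weight 1/81
  (Z=0, Y=0, W=1, X=1) weight 2/81
  (Z=0, Y=1, W=0, X=1) weight 1/81
  (Z=0, Y=1, W=1, X=1) weight 2/81
  (Z=0, Y=2, W=0, X=1) weight 1/81
  (Z=0, Y=2, W=1, X=1) weight 2/81
  (Z=1, Y=0, W=0, X=0) weight 2/45
  (Z=1, Y=0, W=1, X=0) weight 2/45
  … 4 more
Group by Z:
  weight(Z=0) = 1/9
  weight(Z=1) = 4/15
Total weight = 1/9 + 4/15 = 17/45
P(Z=0 | obs) = 1/9 / 17/45 = 5/17
P(Z=1 | obs) = 4/15 / 17/45 = 12/17

P(Z=0) = 5/17, P(Z=1) = 12/17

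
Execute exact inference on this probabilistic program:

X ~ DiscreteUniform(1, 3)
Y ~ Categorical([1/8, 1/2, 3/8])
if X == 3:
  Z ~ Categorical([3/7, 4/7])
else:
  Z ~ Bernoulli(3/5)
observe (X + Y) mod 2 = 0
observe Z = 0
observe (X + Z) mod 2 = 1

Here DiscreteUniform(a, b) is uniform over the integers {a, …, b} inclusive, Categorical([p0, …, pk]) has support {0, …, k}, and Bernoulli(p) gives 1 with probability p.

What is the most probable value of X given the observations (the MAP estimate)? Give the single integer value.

argmax_v P(X = v | obs) = 3

Enumerate traces; 2 have nonzero weight after conditioning:
  (X=1, Y=1, Z=0) weight 1/15
  (X=3, Y=1, Z=0) weight 1/14
Group by X:
  weight(X=1) = 1/15
  weight(X=3) = 1/14
Total weight = 1/15 + 1/14 = 29/210
P(X=1 | obs) = 1/15 / 29/210 = 14/29
P(X=3 | obs) = 1/14 / 29/210 = 15/29
argmax = 3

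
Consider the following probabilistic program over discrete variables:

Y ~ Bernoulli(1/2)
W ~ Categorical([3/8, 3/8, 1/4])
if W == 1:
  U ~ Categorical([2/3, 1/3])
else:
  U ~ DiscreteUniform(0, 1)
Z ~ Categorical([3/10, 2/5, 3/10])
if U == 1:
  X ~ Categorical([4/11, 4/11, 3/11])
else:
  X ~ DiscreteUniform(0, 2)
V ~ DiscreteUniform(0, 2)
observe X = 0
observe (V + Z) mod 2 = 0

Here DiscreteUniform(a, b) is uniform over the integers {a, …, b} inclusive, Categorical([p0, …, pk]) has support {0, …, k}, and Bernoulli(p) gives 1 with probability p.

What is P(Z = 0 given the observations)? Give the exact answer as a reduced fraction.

P(Z = 0 | obs) = 3/8

Enumerate traces; 60 have nonzero weight after conditioning:
  (Y=0, W=0, U=0, Z=0, X=0, V=0) weight 1/320
  (Y=0, W=0, U=0, Z=0, X=0, V=2) weight 1/320
  (Y=0, W=0, U=0, Z=1, X=0, V=1) weight 1/240
  (Y=0, W=0, U=0, Z=2, X=0, V=0) weight 1/320
  (Y=0, W=0, U=0, Z=2, X=0, V=2) weight 1/320
  (Y=0, W=0, U=1, Z=0, X=0, V=0) weight 3/880
  (Y=0, W=0, U=1, Z=0, X=0, V=2) weight 3/880
  (Y=0, W=0, U=1, Z=1, X=0, V=1) weight 1/220
  … 52 more
Group by Z:
  weight(Z=0) = 61/880
  weight(Z=1) = 61/1320
  weight(Z=2) = 61/880
Total weight = 61/880 + 61/1320 + 61/880 = 61/330
P(Z=0 | obs) = 61/880 / 61/330 = 3/8
P(Z=1 | obs) = 61/1320 / 61/330 = 1/4
P(Z=2 | obs) = 61/880 / 61/330 = 3/8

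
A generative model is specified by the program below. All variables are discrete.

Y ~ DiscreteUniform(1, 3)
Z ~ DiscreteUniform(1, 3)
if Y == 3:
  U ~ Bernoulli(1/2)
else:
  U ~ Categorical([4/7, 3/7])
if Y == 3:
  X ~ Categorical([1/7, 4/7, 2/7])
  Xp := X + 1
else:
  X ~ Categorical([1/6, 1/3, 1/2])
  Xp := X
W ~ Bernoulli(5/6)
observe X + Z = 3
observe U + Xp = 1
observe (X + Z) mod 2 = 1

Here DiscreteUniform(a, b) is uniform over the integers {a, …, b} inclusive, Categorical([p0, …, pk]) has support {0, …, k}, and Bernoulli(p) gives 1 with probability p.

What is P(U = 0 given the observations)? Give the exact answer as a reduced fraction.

P(U = 0 | obs) = 19/25

Enumerate traces; 10 have nonzero weight after conditioning:
  (Y=1, Z=2, U=0, X=1, W=0) weight 2/567
  (Y=1, Z=2, U=0, X=1, W=1) weight 10/567
  (Y=1, Z=3, U=1, X=0, W=0) weight 1/756
  (Y=1, Z=3, U=1, X=0, W=1) weight 5/756
  (Y=2, Z=2, U=0, X=1, W=0) weight 2/567
  (Y=2, Z=2, U=0, X=1, W=1) weight 10/567
  (Y=2, Z=3, U=1, X=0, W=0) weight 1/756
  (Y=2, Z=3, U=1, X=0, W=1) weight 5/756
  … 2 more
Group by U:
  weight(U=0) = 19/378
  weight(U=1) = 1/63
Total weight = 19/378 + 1/63 = 25/378
P(U=0 | obs) = 19/378 / 25/378 = 19/25
P(U=1 | obs) = 1/63 / 25/378 = 6/25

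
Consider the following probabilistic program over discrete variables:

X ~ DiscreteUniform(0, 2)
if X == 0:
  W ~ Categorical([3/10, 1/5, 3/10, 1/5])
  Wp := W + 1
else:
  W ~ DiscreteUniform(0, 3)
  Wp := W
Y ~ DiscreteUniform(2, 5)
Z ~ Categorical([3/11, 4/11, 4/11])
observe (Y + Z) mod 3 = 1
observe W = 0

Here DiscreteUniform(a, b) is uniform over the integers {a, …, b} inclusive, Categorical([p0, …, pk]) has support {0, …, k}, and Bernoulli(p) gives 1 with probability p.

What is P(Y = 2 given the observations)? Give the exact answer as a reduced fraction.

P(Y = 2 | obs) = 4/15

Enumerate traces; 12 have nonzero weight after conditioning:
  (X=0, W=0, Y=2, Z=2) weight 1/110
  (X=0, W=0, Y=3, Z=1) weight 1/110
  (X=0, W=0, Y=4, Z=0) weight 3/440
  (X=0, W=0, Y=5, Z=2) weight 1/110
  (X=1, W=0, Y=2, Z=2) weight 1/132
  (X=1, W=0, Y=3, Z=1) weight 1/132
  (X=1, W=0, Y=4, Z=0) weight 1/176
  (X=1, W=0, Y=5, Z=2) weight 1/132
  … 4 more
Group by Y:
  weight(Y=2) = 4/165
  weight(Y=3) = 4/165
  weight(Y=4) = 1/55
  weight(Y=5) = 4/165
Total weight = 4/165 + 4/165 + 1/55 + 4/165 = 1/11
P(Y=2 | obs) = 4/165 / 1/11 = 4/15
P(Y=3 | obs) = 4/165 / 1/11 = 4/15
P(Y=4 | obs) = 1/55 / 1/11 = 1/5
P(Y=5 | obs) = 4/165 / 1/11 = 4/15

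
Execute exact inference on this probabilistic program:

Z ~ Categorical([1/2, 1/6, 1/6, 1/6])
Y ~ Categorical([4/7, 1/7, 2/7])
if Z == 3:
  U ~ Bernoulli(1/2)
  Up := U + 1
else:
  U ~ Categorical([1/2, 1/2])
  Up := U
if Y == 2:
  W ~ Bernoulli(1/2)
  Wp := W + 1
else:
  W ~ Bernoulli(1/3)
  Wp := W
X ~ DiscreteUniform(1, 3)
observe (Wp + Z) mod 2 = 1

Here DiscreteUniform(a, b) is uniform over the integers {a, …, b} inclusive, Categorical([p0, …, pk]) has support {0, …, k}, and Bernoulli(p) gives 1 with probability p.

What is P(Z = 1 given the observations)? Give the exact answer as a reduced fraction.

P(Z = 1 | obs) = 13/58

Enumerate traces; 72 have nonzero weight after conditioning:
  (Z=0, Y=0, U=0, W=1, X=1) weight 1/63
  (Z=0, Y=0, U=0, W=1, X=2) weight 1/63
  (Z=0, Y=0, U=0, W=1, X=3) weight 1/63
  (Z=0, Y=0, U=1, W=1, X=1) weight 1/63
  (Z=0, Y=0, U=1, W=1, X=2) weight 1/63
  (Z=0, Y=0, U=1, W=1, X=3) weight 1/63
  (Z=0, Y=1, U=0, W=1, X=1) weight 1/252
  (Z=0, Y=1, U=0, W=1, X=2) weight 1/252
  (Z=1, Y=0, U=0, W=0, X=1) weight 2/189
  (Z=2, Y=0, U=0, W=1, X=1) weight 1/189
  … 62 more
Group by Z:
  weight(Z=0) = 4/21
  weight(Z=1) = 13/126
  weight(Z=2) = 4/63
  weight(Z=3) = 13/126
Total weight = 4/21 + 13/126 + 4/63 + 13/126 = 29/63
P(Z=0 | obs) = 4/21 / 29/63 = 12/29
P(Z=1 | obs) = 13/126 / 29/63 = 13/58
P(Z=2 | obs) = 4/63 / 29/63 = 4/29
P(Z=3 | obs) = 13/126 / 29/63 = 13/58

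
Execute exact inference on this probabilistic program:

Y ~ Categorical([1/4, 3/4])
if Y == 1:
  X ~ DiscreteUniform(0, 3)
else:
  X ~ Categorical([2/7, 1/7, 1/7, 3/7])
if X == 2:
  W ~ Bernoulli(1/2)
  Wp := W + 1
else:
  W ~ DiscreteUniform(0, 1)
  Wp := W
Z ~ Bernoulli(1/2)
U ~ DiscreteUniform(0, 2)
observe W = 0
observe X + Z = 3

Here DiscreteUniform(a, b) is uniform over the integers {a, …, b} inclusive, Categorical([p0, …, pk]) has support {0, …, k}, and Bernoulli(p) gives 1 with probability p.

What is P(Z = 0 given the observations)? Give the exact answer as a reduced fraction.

Enumerate traces; 12 have nonzero weight after conditioning:
  (Y=0, X=2, W=0, Z=1, U=0) weight 1/336
  (Y=0, X=2, W=0, Z=1, U=1) weight 1/336
  (Y=0, X=2, W=0, Z=1, U=2) weight 1/336
  (Y=0, X=3, W=0, Z=0, U=0) weight 1/112
  (Y=0, X=3, W=0, Z=0, U=1) weight 1/112
  (Y=0, X=3, W=0, Z=0, U=2) weight 1/112
  (Y=1, X=2, W=0, Z=1, U=0) weight 1/64
  (Y=1, X=2, W=0, Z=1, U=1) weight 1/64
  … 4 more
Group by Z:
  weight(Z=0) = 33/448
  weight(Z=1) = 25/448
Total weight = 33/448 + 25/448 = 29/224
P(Z=0 | obs) = 33/448 / 29/224 = 33/58
P(Z=1 | obs) = 25/448 / 29/224 = 25/58

P(Z = 0 | obs) = 33/58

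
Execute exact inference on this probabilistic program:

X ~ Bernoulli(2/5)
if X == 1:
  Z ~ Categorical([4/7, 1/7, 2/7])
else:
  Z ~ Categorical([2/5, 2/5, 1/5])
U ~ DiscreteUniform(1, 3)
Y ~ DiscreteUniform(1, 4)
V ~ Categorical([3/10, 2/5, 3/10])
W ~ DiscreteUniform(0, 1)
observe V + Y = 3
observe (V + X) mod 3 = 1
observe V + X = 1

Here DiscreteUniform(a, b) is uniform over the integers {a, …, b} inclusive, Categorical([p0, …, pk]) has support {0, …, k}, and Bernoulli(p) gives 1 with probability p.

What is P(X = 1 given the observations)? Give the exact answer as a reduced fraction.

Enumerate traces; 36 have nonzero weight after conditioning:
  (X=0, Z=0, U=1, Y=2, V=1, W=0) weight 1/250
  (X=0, Z=0, U=1, Y=2, V=1, W=1) weight 1/250
  (X=0, Z=0, U=2, Y=2, V=1, W=0) weight 1/250
  (X=0, Z=0, U=2, Y=2, V=1, W=1) weight 1/250
  (X=0, Z=0, U=3, Y=2, V=1, W=0) weight 1/250
  (X=0, Z=0, U=3, Y=2, V=1, W=1) weight 1/250
  (X=0, Z=1, U=1, Y=2, V=1, W=0) weight 1/250
  (X=0, Z=1, U=1, Y=2, V=1, W=1) weight 1/250
  (X=1, Z=0, U=1, Y=3, V=0, W=0) weight 1/350
  … 27 more
Group by X:
  weight(X=0) = 3/50
  weight(X=1) = 3/100
Total weight = 3/50 + 3/100 = 9/100
P(X=0 | obs) = 3/50 / 9/100 = 2/3
P(X=1 | obs) = 3/100 / 9/100 = 1/3

P(X = 1 | obs) = 1/3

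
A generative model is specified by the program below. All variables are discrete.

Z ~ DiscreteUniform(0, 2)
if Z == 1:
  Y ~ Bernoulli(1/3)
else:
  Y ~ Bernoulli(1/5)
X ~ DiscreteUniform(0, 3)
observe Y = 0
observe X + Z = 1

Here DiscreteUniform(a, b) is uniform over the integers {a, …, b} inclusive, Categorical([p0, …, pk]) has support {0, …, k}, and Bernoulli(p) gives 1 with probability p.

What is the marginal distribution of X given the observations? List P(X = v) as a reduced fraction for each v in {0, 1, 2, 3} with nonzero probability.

Enumerate traces; 2 have nonzero weight after conditioning:
  (Z=0, Y=0, X=1) weight 1/15
  (Z=1, Y=0, X=0) weight 1/18
Group by X:
  weight(X=0) = 1/18
  weight(X=1) = 1/15
Total weight = 1/18 + 1/15 = 11/90
P(X=0 | obs) = 1/18 / 11/90 = 5/11
P(X=1 | obs) = 1/15 / 11/90 = 6/11

P(X=0) = 5/11, P(X=1) = 6/11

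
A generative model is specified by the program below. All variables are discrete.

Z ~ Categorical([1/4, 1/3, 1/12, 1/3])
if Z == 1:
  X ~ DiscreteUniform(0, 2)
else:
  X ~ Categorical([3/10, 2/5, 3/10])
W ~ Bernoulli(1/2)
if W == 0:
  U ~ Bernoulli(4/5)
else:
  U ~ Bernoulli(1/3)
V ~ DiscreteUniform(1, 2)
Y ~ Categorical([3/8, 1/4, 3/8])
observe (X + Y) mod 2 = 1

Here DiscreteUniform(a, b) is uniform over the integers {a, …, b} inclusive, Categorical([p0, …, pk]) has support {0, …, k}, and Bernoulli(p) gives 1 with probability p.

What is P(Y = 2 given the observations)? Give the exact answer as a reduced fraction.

Enumerate traces; 128 have nonzero weight after conditioning:
  (Z=0, X=0, W=0, U=0, V=1, Y=1) weight 3/3200
  (Z=0, X=0, W=0, U=0, V=2, Y=1) weight 3/3200
  (Z=0, X=0, W=0, U=1, V=1, Y=1) weight 3/800
  (Z=0, X=0, W=0, U=1, V=2, Y=1) weight 3/800
  (Z=0, X=0, W=1, U=0, V=1, Y=1) weight 1/320
  (Z=0, X=0, W=1, U=0, V=2, Y=1) weight 1/320
  (Z=0, X=0, W=1, U=1, V=1, Y=1) weight 1/640
  (Z=0, X=0, W=1, U=1, V=2, Y=1) weight 1/640
  (Z=0, X=1, W=0, U=0, V=1, Y=0) weight 3/1600
  (Z=0, X=1, W=0, U=0, V=1, Y=2) weight 3/1600
  … 118 more
Group by Y:
  weight(Y=0) = 17/120
  weight(Y=1) = 7/45
  weight(Y=2) = 17/120
Total weight = 17/120 + 7/45 + 17/120 = 79/180
P(Y=0 | obs) = 17/120 / 79/180 = 51/158
P(Y=1 | obs) = 7/45 / 79/180 = 28/79
P(Y=2 | obs) = 17/120 / 79/180 = 51/158

P(Y = 2 | obs) = 51/158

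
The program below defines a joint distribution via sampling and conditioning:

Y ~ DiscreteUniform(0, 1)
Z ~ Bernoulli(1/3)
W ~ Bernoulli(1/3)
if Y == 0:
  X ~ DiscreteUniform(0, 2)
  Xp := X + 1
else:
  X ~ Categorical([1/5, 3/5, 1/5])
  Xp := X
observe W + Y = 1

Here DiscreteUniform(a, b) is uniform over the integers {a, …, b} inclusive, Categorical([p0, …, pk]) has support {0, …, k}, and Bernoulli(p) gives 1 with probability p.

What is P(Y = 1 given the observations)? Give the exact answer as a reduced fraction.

Enumerate traces; 12 have nonzero weight after conditioning:
  (Y=0, Z=0, W=1, X=0) weight 1/27
  (Y=0, Z=0, W=1, X=1) weight 1/27
  (Y=0, Z=0, W=1, X=2) weight 1/27
  (Y=0, Z=1, W=1, X=0) weight 1/54
  (Y=0, Z=1, W=1, X=1) weight 1/54
  (Y=0, Z=1, W=1, X=2) weight 1/54
  (Y=1, Z=0, W=0, X=0) weight 2/45
  (Y=1, Z=0, W=0, X=1) weight 2/15
  … 4 more
Group by Y:
  weight(Y=0) = 1/6
  weight(Y=1) = 1/3
Total weight = 1/6 + 1/3 = 1/2
P(Y=0 | obs) = 1/6 / 1/2 = 1/3
P(Y=1 | obs) = 1/3 / 1/2 = 2/3

P(Y = 1 | obs) = 2/3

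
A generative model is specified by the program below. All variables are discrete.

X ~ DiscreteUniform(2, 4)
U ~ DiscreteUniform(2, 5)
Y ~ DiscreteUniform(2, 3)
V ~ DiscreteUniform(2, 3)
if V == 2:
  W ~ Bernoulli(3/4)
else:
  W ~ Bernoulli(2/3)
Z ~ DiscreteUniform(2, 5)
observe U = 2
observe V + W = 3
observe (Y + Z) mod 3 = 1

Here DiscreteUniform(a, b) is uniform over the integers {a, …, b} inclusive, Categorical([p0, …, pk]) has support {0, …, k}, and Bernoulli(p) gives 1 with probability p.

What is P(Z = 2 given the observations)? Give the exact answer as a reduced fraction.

Enumerate traces; 18 have nonzero weight after conditioning:
  (X=2, U=2, Y=2, V=2, W=1, Z=2) weight 1/256
  (X=2, U=2, Y=2, V=2, W=1, Z=5) weight 1/256
  (X=2, U=2, Y=2, V=3, W=0, Z=2) weight 1/576
  (X=2, U=2, Y=2, V=3, W=0, Z=5) weight 1/576
  (X=2, U=2, Y=3, V=2, W=1, Z=4) weight 1/256
  (X=2, U=2, Y=3, V=3, W=0, Z=4) weight 1/576
  (X=3, U=2, Y=2, V=2, W=1, Z=2) weight 1/256
  (X=3, U=2, Y=2, V=2, W=1, Z=5) weight 1/256
  … 10 more
Group by Z:
  weight(Z=2) = 13/768
  weight(Z=4) = 13/768
  weight(Z=5) = 13/768
Total weight = 13/768 + 13/768 + 13/768 = 13/256
P(Z=2 | obs) = 13/768 / 13/256 = 1/3
P(Z=4 | obs) = 13/768 / 13/256 = 1/3
P(Z=5 | obs) = 13/768 / 13/256 = 1/3

P(Z = 2 | obs) = 1/3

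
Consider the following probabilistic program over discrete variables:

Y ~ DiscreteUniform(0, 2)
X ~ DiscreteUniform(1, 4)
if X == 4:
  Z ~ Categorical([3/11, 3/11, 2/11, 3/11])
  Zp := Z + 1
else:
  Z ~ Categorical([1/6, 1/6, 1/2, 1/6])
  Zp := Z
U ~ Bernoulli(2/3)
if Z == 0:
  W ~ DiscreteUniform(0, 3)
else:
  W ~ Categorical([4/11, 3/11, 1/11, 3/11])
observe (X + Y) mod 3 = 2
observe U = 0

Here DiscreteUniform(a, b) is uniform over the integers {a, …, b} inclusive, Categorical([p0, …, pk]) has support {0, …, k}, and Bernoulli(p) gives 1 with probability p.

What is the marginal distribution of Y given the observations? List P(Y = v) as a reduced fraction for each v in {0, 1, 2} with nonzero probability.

Enumerate traces; 64 have nonzero weight after conditioning:
  (Y=0, X=2, Z=0, U=0, W=0) weight 1/864
  (Y=0, X=2, Z=0, U=0, W=1) weight 1/864
  (Y=0, X=2, Z=0, U=0, W=2) weight 1/864
  (Y=0, X=2, Z=0, U=0, W=3) weight 1/864
  (Y=0, X=2, Z=1, U=0, W=0) weight 1/594
  (Y=0, X=2, Z=1, U=0, W=1) weight 1/792
  (Y=0, X=2, Z=1, U=0, W=2) weight 1/2376
  (Y=0, X=2, Z=1, U=0, W=3) weight 1/792
  (Y=1, X=1, Z=0, U=0, W=0) weight 1/864
  (Y=2, X=3, Z=0, U=0, W=0) weight 1/864
  … 54 more
Group by Y:
  weight(Y=0) = 1/36
  weight(Y=1) = 1/18
  weight(Y=2) = 1/36
Total weight = 1/36 + 1/18 + 1/36 = 1/9
P(Y=0 | obs) = 1/36 / 1/9 = 1/4
P(Y=1 | obs) = 1/18 / 1/9 = 1/2
P(Y=2 | obs) = 1/36 / 1/9 = 1/4

P(Y=0) = 1/4, P(Y=1) = 1/2, P(Y=2) = 1/4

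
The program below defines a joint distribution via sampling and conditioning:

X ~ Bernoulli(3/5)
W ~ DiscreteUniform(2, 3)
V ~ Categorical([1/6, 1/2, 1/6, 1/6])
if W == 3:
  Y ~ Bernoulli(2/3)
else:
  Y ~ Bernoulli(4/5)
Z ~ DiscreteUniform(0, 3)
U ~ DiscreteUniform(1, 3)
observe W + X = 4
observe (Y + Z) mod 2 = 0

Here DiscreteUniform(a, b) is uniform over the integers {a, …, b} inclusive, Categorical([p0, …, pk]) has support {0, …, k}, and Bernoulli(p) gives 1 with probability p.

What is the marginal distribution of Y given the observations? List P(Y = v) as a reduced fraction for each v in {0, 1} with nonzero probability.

P(Y=0) = 1/3, P(Y=1) = 2/3

Enumerate traces; 48 have nonzero weight after conditioning:
  (X=1, W=3, V=0, Y=0, Z=0, U=1) weight 1/720
  (X=1, W=3, V=0, Y=0, Z=0, U=2) weight 1/720
  (X=1, W=3, V=0, Y=0, Z=0, U=3) weight 1/720
  (X=1, W=3, V=0, Y=0, Z=2, U=1) weight 1/720
  (X=1, W=3, V=0, Y=0, Z=2, U=2) weight 1/720
  (X=1, W=3, V=0, Y=0, Z=2, U=3) weight 1/720
  (X=1, W=3, V=0, Y=1, Z=1, U=1) weight 1/360
  (X=1, W=3, V=0, Y=1, Z=1, U=2) weight 1/360
  … 40 more
Group by Y:
  weight(Y=0) = 1/20
  weight(Y=1) = 1/10
Total weight = 1/20 + 1/10 = 3/20
P(Y=0 | obs) = 1/20 / 3/20 = 1/3
P(Y=1 | obs) = 1/10 / 3/20 = 2/3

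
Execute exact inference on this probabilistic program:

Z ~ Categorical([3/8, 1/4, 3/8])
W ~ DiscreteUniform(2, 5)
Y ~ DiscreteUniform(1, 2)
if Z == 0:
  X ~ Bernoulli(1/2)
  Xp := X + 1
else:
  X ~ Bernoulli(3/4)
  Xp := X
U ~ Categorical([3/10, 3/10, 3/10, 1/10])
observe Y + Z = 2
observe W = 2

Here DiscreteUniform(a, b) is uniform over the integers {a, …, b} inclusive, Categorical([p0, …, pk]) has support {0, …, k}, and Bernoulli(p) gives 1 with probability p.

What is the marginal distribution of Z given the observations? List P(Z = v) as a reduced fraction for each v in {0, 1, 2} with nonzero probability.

P(Z=0) = 3/5, P(Z=1) = 2/5

Enumerate traces; 16 have nonzero weight after conditioning:
  (Z=0, W=2, Y=2, X=0, U=0) weight 9/1280
  (Z=0, W=2, Y=2, X=0, U=1) weight 9/1280
  (Z=0, W=2, Y=2, X=0, U=2) weight 9/1280
  (Z=0, W=2, Y=2, X=0, U=3) weight 3/1280
  (Z=0, W=2, Y=2, X=1, U=0) weight 9/1280
  (Z=0, W=2, Y=2, X=1, U=1) weight 9/1280
  (Z=0, W=2, Y=2, X=1, U=2) weight 9/1280
  (Z=0, W=2, Y=2, X=1, U=3) weight 3/1280
  (Z=1, W=2, Y=1, X=0, U=0) weight 3/1280
  … 7 more
Group by Z:
  weight(Z=0) = 3/64
  weight(Z=1) = 1/32
Total weight = 3/64 + 1/32 = 5/64
P(Z=0 | obs) = 3/64 / 5/64 = 3/5
P(Z=1 | obs) = 1/32 / 5/64 = 2/5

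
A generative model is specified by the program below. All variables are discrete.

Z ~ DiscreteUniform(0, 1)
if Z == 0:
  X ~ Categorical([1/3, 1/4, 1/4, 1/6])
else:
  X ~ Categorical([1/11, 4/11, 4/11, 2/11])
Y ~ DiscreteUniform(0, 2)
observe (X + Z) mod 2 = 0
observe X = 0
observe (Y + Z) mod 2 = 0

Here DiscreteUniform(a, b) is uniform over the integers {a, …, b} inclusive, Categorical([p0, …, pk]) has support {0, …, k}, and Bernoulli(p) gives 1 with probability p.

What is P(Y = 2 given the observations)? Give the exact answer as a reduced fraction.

P(Y = 2 | obs) = 1/2

Enumerate traces; 2 have nonzero weight after conditioning:
  (Z=0, X=0, Y=0) weight 1/18
  (Z=0, X=0, Y=2) weight 1/18
Group by Y:
  weight(Y=0) = 1/18
  weight(Y=2) = 1/18
Total weight = 1/18 + 1/18 = 1/9
P(Y=0 | obs) = 1/18 / 1/9 = 1/2
P(Y=2 | obs) = 1/18 / 1/9 = 1/2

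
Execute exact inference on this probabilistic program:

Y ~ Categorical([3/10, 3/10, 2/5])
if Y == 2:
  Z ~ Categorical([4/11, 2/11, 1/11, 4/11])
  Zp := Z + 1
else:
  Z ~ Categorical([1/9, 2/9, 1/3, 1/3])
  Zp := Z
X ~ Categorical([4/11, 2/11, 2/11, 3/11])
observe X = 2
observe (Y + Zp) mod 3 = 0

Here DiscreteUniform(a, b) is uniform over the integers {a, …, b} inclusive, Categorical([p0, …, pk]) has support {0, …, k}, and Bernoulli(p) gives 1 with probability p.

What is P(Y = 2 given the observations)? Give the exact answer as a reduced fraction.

P(Y = 2 | obs) = 96/173

Enumerate traces; 5 have nonzero weight after conditioning:
  (Y=0, Z=0, X=2) weight 1/165
  (Y=0, Z=3, X=2) weight 1/55
  (Y=1, Z=2, X=2) weight 1/55
  (Y=2, Z=0, X=2) weight 16/605
  (Y=2, Z=3, X=2) weight 16/605
Group by Y:
  weight(Y=0) = 4/165
  weight(Y=1) = 1/55
  weight(Y=2) = 32/605
Total weight = 4/165 + 1/55 + 32/605 = 173/1815
P(Y=0 | obs) = 4/165 / 173/1815 = 44/173
P(Y=1 | obs) = 1/55 / 173/1815 = 33/173
P(Y=2 | obs) = 32/605 / 173/1815 = 96/173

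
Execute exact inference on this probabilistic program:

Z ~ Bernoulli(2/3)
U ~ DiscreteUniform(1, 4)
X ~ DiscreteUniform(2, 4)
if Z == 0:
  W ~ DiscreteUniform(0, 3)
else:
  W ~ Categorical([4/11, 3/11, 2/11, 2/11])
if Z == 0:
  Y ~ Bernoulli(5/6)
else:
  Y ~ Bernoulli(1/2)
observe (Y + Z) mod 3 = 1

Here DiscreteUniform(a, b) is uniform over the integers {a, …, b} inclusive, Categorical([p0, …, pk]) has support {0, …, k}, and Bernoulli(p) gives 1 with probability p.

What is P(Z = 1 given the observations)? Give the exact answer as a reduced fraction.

Enumerate traces; 96 have nonzero weight after conditioning:
  (Z=0, U=1, X=2, W=0, Y=1) weight 5/864
  (Z=0, U=1, X=2, W=1, Y=1) weight 5/864
  (Z=0, U=1, X=2, W=2, Y=1) weight 5/864
  (Z=0, U=1, X=2, W=3, Y=1) weight 5/864
  (Z=0, U=1, X=3, W=0, Y=1) weight 5/864
  (Z=0, U=1, X=3, W=1, Y=1) weight 5/864
  (Z=0, U=1, X=3, W=2, Y=1) weight 5/864
  (Z=0, U=1, X=3, W=3, Y=1) weight 5/864
  (Z=1, U=1, X=2, W=0, Y=0) weight 1/99
  … 87 more
Group by Z:
  weight(Z=0) = 5/18
  weight(Z=1) = 1/3
Total weight = 5/18 + 1/3 = 11/18
P(Z=0 | obs) = 5/18 / 11/18 = 5/11
P(Z=1 | obs) = 1/3 / 11/18 = 6/11

P(Z = 1 | obs) = 6/11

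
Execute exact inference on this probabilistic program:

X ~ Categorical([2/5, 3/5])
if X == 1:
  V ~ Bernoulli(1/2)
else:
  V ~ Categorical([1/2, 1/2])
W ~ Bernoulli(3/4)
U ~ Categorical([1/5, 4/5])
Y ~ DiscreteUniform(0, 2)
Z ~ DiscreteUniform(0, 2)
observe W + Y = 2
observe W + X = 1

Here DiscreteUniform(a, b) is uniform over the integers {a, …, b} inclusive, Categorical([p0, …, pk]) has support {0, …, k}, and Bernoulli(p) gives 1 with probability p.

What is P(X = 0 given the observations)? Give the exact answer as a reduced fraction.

P(X = 0 | obs) = 2/3

Enumerate traces; 24 have nonzero weight after conditioning:
  (X=0, V=0, W=1, U=0, Y=1, Z=0) weight 1/300
  (X=0, V=0, W=1, U=0, Y=1, Z=1) weight 1/300
  (X=0, V=0, W=1, U=0, Y=1, Z=2) weight 1/300
  (X=0, V=0, W=1, U=1, Y=1, Z=0) weight 1/75
  (X=0, V=0, W=1, U=1, Y=1, Z=1) weight 1/75
  (X=0, V=0, W=1, U=1, Y=1, Z=2) weight 1/75
  (X=0, V=1, W=1, U=0, Y=1, Z=0) weight 1/300
  (X=0, V=1, W=1, U=0, Y=1, Z=1) weight 1/300
  (X=1, V=0, W=0, U=0, Y=2, Z=0) weight 1/600
  … 15 more
Group by X:
  weight(X=0) = 1/10
  weight(X=1) = 1/20
Total weight = 1/10 + 1/20 = 3/20
P(X=0 | obs) = 1/10 / 3/20 = 2/3
P(X=1 | obs) = 1/20 / 3/20 = 1/3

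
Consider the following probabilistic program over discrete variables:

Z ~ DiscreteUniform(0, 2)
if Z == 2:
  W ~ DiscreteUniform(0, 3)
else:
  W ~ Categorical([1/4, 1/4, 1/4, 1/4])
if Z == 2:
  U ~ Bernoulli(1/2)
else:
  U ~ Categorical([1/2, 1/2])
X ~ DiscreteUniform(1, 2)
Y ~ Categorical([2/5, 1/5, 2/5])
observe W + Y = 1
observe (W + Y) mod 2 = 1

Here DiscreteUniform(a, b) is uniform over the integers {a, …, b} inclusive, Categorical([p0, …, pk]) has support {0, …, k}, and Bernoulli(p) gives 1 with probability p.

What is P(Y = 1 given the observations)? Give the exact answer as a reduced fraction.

P(Y = 1 | obs) = 1/3

Enumerate traces; 24 have nonzero weight after conditioning:
  (Z=0, W=0, U=0, X=1, Y=1) weight 1/240
  (Z=0, W=0, U=0, X=2, Y=1) weight 1/240
  (Z=0, W=0, U=1, X=1, Y=1) weight 1/240
  (Z=0, W=0, U=1, X=2, Y=1) weight 1/240
  (Z=0, W=1, U=0, X=1, Y=0) weight 1/120
  (Z=0, W=1, U=0, X=2, Y=0) weight 1/120
  (Z=0, W=1, U=1, X=1, Y=0) weight 1/120
  (Z=0, W=1, U=1, X=2, Y=0) weight 1/120
  … 16 more
Group by Y:
  weight(Y=0) = 1/10
  weight(Y=1) = 1/20
Total weight = 1/10 + 1/20 = 3/20
P(Y=0 | obs) = 1/10 / 3/20 = 2/3
P(Y=1 | obs) = 1/20 / 3/20 = 1/3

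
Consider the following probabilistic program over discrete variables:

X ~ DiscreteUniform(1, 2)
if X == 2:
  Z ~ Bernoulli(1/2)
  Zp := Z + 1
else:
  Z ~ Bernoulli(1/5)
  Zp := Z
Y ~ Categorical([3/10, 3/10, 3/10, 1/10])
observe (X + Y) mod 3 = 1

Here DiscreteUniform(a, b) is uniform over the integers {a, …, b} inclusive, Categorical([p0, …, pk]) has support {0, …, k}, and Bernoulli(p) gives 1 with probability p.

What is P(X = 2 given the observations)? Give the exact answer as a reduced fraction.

P(X = 2 | obs) = 3/7

Enumerate traces; 6 have nonzero weight after conditioning:
  (X=1, Z=0, Y=0) weight 3/25
  (X=1, Z=0, Y=3) weight 1/25
  (X=1, Z=1, Y=0) weight 3/100
  (X=1, Z=1, Y=3) weight 1/100
  (X=2, Z=0, Y=2) weight 3/40
  (X=2, Z=1, Y=2) weight 3/40
Group by X:
  weight(X=1) = 1/5
  weight(X=2) = 3/20
Total weight = 1/5 + 3/20 = 7/20
P(X=1 | obs) = 1/5 / 7/20 = 4/7
P(X=2 | obs) = 3/20 / 7/20 = 3/7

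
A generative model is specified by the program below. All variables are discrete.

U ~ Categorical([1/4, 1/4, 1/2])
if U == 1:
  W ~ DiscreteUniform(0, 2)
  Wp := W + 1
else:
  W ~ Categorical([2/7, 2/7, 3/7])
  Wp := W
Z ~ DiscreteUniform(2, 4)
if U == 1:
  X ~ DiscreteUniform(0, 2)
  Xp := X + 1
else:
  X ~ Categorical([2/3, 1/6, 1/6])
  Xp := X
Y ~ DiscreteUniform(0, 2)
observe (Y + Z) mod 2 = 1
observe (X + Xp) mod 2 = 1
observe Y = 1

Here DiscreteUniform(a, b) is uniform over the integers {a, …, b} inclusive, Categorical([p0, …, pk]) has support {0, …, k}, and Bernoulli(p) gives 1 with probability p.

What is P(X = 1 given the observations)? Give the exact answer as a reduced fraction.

P(X = 1 | obs) = 1/3

Enumerate traces; 18 have nonzero weight after conditioning:
  (U=1, W=0, Z=2, X=0, Y=1) weight 1/324
  (U=1, W=0, Z=2, X=1, Y=1) weight 1/324
  (U=1, W=0, Z=2, X=2, Y=1) weight 1/324
  (U=1, W=0, Z=4, X=0, Y=1) weight 1/324
  (U=1, W=0, Z=4, X=1, Y=1) weight 1/324
  (U=1, W=0, Z=4, X=2, Y=1) weight 1/324
  (U=1, W=1, Z=2, X=0, Y=1) weight 1/324
  (U=1, W=1, Z=2, X=1, Y=1) weight 1/324
  … 10 more
Group by X:
  weight(X=0) = 1/54
  weight(X=1) = 1/54
  weight(X=2) = 1/54
Total weight = 1/54 + 1/54 + 1/54 = 1/18
P(X=0 | obs) = 1/54 / 1/18 = 1/3
P(X=1 | obs) = 1/54 / 1/18 = 1/3
P(X=2 | obs) = 1/54 / 1/18 = 1/3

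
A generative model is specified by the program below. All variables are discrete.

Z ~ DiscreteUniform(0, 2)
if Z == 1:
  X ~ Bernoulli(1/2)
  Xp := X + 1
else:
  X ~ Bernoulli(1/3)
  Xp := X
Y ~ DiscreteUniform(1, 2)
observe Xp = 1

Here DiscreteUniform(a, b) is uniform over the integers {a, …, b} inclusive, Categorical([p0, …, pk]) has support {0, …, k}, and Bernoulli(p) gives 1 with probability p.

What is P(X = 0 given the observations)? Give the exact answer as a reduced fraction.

P(X = 0 | obs) = 3/7

Enumerate traces; 6 have nonzero weight after conditioning:
  (Z=0, X=1, Y=1) weight 1/18
  (Z=0, X=1, Y=2) weight 1/18
  (Z=1, X=0, Y=1) weight 1/12
  (Z=1, X=0, Y=2) weight 1/12
  (Z=2, X=1, Y=1) weight 1/18
  (Z=2, X=1, Y=2) weight 1/18
Group by X:
  weight(X=0) = 1/6
  weight(X=1) = 2/9
Total weight = 1/6 + 2/9 = 7/18
P(X=0 | obs) = 1/6 / 7/18 = 3/7
P(X=1 | obs) = 2/9 / 7/18 = 4/7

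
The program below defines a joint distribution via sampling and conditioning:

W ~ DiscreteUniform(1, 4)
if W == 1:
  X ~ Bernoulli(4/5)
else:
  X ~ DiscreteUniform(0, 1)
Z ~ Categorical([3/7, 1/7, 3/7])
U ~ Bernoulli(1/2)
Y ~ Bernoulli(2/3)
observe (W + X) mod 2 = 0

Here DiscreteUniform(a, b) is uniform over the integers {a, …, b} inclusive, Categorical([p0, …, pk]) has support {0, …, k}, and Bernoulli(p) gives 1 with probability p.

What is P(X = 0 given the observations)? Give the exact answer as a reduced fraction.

Enumerate traces; 48 have nonzero weight after conditioning:
  (W=1, X=1, Z=0, U=0, Y=0) weight 1/70
  (W=1, X=1, Z=0, U=0, Y=1) weight 1/35
  (W=1, X=1, Z=0, U=1, Y=0) weight 1/70
  (W=1, X=1, Z=0, U=1, Y=1) weight 1/35
  (W=1, X=1, Z=1, U=0, Y=0) weight 1/210
  (W=1, X=1, Z=1, U=0, Y=1) weight 1/105
  (W=1, X=1, Z=1, U=1, Y=0) weight 1/210
  (W=1, X=1, Z=1, U=1, Y=1) weight 1/105
  (W=2, X=0, Z=0, U=0, Y=0) weight 1/112
  … 39 more
Group by X:
  weight(X=0) = 1/4
  weight(X=1) = 13/40
Total weight = 1/4 + 13/40 = 23/40
P(X=0 | obs) = 1/4 / 23/40 = 10/23
P(X=1 | obs) = 13/40 / 23/40 = 13/23

P(X = 0 | obs) = 10/23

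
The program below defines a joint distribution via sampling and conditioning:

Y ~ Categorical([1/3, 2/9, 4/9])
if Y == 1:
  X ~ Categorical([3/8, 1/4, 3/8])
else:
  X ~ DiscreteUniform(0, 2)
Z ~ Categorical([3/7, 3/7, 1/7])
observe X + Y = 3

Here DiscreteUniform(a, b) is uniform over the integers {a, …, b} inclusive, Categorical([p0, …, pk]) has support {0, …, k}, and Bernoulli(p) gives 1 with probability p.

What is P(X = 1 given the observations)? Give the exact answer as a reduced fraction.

P(X = 1 | obs) = 16/25

Enumerate traces; 6 have nonzero weight after conditioning:
  (Y=1, X=2, Z=0) weight 1/28
  (Y=1, X=2, Z=1) weight 1/28
  (Y=1, X=2, Z=2) weight 1/84
  (Y=2, X=1, Z=0) weight 4/63
  (Y=2, X=1, Z=1) weight 4/63
  (Y=2, X=1, Z=2) weight 4/189
Group by X:
  weight(X=1) = 4/27
  weight(X=2) = 1/12
Total weight = 4/27 + 1/12 = 25/108
P(X=1 | obs) = 4/27 / 25/108 = 16/25
P(X=2 | obs) = 1/12 / 25/108 = 9/25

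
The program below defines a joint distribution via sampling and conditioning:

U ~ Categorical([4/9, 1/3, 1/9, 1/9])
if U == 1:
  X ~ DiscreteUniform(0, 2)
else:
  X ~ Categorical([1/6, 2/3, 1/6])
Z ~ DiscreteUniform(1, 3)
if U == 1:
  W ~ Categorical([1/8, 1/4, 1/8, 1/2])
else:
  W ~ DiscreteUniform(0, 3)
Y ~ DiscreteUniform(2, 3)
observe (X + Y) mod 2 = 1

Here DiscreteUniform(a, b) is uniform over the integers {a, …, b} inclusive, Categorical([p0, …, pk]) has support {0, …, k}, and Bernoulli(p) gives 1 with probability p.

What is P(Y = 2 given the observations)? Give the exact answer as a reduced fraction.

P(Y = 2 | obs) = 5/9

Enumerate traces; 144 have nonzero weight after conditioning:
  (U=0, X=0, Z=1, W=0, Y=3) weight 1/324
  (U=0, X=0, Z=1, W=1, Y=3) weight 1/324
  (U=0, X=0, Z=1, W=2, Y=3) weight 1/324
  (U=0, X=0, Z=1, W=3, Y=3) weight 1/324
  (U=0, X=0, Z=2, W=0, Y=3) weight 1/324
  (U=0, X=0, Z=2, W=1, Y=3) weight 1/324
  (U=0, X=0, Z=2, W=2, Y=3) weight 1/324
  (U=0, X=0, Z=2, W=3, Y=3) weight 1/324
  (U=0, X=1, Z=1, W=0, Y=2) weight 1/81
  … 135 more
Group by Y:
  weight(Y=2) = 5/18
  weight(Y=3) = 2/9
Total weight = 5/18 + 2/9 = 1/2
P(Y=2 | obs) = 5/18 / 1/2 = 5/9
P(Y=3 | obs) = 2/9 / 1/2 = 4/9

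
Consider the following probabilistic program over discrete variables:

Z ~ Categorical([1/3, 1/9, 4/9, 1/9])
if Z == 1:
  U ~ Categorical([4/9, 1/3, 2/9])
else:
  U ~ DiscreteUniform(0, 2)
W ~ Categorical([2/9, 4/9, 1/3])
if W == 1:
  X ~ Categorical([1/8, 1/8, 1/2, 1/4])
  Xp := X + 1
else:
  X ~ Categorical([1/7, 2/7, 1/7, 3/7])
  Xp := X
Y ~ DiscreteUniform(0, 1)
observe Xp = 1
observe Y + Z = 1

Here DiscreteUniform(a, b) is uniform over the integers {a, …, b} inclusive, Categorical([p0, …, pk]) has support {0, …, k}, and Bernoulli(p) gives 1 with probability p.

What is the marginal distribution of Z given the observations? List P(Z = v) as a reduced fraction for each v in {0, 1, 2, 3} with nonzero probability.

P(Z=0) = 3/4, P(Z=1) = 1/4

Enumerate traces; 18 have nonzero weight after conditioning:
  (Z=0, U=0, W=0, X=1, Y=1) weight 2/567
  (Z=0, U=0, W=1, X=0, Y=1) weight 1/324
  (Z=0, U=0, W=2, X=1, Y=1) weight 1/189
  (Z=0, U=1, W=0, X=1, Y=1) weight 2/567
  (Z=0, U=1, W=1, X=0, Y=1) weight 1/324
  (Z=0, U=1, W=2, X=1, Y=1) weight 1/189
  (Z=0, U=2, W=0, X=1, Y=1) weight 2/567
  (Z=0, U=2, W=1, X=0, Y=1) weight 1/324
  (Z=1, U=0, W=0, X=1, Y=0) weight 8/5103
  … 9 more
Group by Z:
  weight(Z=0) = 1/28
  weight(Z=1) = 1/84
Total weight = 1/28 + 1/84 = 1/21
P(Z=0 | obs) = 1/28 / 1/21 = 3/4
P(Z=1 | obs) = 1/84 / 1/21 = 1/4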